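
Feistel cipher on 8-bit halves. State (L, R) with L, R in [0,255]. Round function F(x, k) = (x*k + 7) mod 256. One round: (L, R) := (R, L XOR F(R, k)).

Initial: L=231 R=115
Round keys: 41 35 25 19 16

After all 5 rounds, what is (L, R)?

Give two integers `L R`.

Answer: 143 118

Derivation:
Round 1 (k=41): L=115 R=149
Round 2 (k=35): L=149 R=21
Round 3 (k=25): L=21 R=129
Round 4 (k=19): L=129 R=143
Round 5 (k=16): L=143 R=118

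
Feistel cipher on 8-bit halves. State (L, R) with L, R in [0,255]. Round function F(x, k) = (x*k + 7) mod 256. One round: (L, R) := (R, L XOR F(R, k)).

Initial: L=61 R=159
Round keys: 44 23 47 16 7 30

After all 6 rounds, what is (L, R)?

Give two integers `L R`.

Round 1 (k=44): L=159 R=102
Round 2 (k=23): L=102 R=174
Round 3 (k=47): L=174 R=159
Round 4 (k=16): L=159 R=89
Round 5 (k=7): L=89 R=233
Round 6 (k=30): L=233 R=12

Answer: 233 12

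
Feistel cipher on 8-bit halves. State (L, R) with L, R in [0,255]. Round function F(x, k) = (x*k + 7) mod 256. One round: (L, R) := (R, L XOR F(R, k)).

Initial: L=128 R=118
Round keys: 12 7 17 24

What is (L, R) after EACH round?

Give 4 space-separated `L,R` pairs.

Round 1 (k=12): L=118 R=15
Round 2 (k=7): L=15 R=6
Round 3 (k=17): L=6 R=98
Round 4 (k=24): L=98 R=49

Answer: 118,15 15,6 6,98 98,49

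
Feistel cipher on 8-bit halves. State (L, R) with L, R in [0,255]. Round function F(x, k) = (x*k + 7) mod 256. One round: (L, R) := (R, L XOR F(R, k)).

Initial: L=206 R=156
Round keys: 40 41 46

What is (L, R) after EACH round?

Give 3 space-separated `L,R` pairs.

Round 1 (k=40): L=156 R=169
Round 2 (k=41): L=169 R=132
Round 3 (k=46): L=132 R=22

Answer: 156,169 169,132 132,22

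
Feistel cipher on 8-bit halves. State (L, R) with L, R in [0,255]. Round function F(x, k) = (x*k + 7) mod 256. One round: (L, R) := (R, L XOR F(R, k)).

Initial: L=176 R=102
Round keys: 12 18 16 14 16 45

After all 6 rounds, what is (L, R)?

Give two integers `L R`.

Answer: 15 206

Derivation:
Round 1 (k=12): L=102 R=127
Round 2 (k=18): L=127 R=147
Round 3 (k=16): L=147 R=72
Round 4 (k=14): L=72 R=100
Round 5 (k=16): L=100 R=15
Round 6 (k=45): L=15 R=206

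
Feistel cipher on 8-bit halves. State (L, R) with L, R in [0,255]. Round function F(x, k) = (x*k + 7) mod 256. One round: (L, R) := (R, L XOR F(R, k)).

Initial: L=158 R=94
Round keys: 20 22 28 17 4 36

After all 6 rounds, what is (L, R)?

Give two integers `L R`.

Round 1 (k=20): L=94 R=193
Round 2 (k=22): L=193 R=195
Round 3 (k=28): L=195 R=154
Round 4 (k=17): L=154 R=130
Round 5 (k=4): L=130 R=149
Round 6 (k=36): L=149 R=121

Answer: 149 121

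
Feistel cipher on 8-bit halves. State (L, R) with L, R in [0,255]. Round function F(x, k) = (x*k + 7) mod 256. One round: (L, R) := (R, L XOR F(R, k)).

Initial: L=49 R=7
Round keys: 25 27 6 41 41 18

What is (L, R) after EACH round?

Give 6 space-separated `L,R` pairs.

Answer: 7,135 135,67 67,30 30,150 150,19 19,203

Derivation:
Round 1 (k=25): L=7 R=135
Round 2 (k=27): L=135 R=67
Round 3 (k=6): L=67 R=30
Round 4 (k=41): L=30 R=150
Round 5 (k=41): L=150 R=19
Round 6 (k=18): L=19 R=203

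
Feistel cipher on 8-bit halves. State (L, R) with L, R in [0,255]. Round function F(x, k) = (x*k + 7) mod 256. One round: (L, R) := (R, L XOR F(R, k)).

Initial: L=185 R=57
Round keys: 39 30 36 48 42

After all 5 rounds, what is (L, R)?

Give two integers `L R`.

Answer: 119 69

Derivation:
Round 1 (k=39): L=57 R=15
Round 2 (k=30): L=15 R=240
Round 3 (k=36): L=240 R=200
Round 4 (k=48): L=200 R=119
Round 5 (k=42): L=119 R=69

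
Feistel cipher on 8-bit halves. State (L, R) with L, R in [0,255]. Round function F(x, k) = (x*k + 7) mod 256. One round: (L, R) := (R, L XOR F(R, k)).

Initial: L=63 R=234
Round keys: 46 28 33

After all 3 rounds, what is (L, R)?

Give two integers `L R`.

Answer: 61 200

Derivation:
Round 1 (k=46): L=234 R=44
Round 2 (k=28): L=44 R=61
Round 3 (k=33): L=61 R=200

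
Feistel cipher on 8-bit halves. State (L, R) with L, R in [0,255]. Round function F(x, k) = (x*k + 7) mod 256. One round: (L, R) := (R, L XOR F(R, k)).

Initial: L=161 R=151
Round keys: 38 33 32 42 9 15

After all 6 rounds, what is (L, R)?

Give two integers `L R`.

Answer: 171 1

Derivation:
Round 1 (k=38): L=151 R=208
Round 2 (k=33): L=208 R=64
Round 3 (k=32): L=64 R=215
Round 4 (k=42): L=215 R=13
Round 5 (k=9): L=13 R=171
Round 6 (k=15): L=171 R=1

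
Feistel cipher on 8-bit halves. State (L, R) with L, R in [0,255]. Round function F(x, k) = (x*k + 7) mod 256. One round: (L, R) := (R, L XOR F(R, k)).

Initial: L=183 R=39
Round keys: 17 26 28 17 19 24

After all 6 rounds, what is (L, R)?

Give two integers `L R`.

Answer: 174 236

Derivation:
Round 1 (k=17): L=39 R=41
Round 2 (k=26): L=41 R=22
Round 3 (k=28): L=22 R=70
Round 4 (k=17): L=70 R=187
Round 5 (k=19): L=187 R=174
Round 6 (k=24): L=174 R=236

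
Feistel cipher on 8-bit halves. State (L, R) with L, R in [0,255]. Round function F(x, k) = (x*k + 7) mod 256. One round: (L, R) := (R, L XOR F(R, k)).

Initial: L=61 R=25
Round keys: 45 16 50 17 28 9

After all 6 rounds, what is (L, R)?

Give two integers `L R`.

Answer: 153 223

Derivation:
Round 1 (k=45): L=25 R=81
Round 2 (k=16): L=81 R=14
Round 3 (k=50): L=14 R=146
Round 4 (k=17): L=146 R=183
Round 5 (k=28): L=183 R=153
Round 6 (k=9): L=153 R=223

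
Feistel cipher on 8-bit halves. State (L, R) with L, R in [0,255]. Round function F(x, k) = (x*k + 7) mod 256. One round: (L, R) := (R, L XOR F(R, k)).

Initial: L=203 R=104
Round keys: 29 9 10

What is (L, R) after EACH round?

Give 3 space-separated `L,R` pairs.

Answer: 104,4 4,67 67,161

Derivation:
Round 1 (k=29): L=104 R=4
Round 2 (k=9): L=4 R=67
Round 3 (k=10): L=67 R=161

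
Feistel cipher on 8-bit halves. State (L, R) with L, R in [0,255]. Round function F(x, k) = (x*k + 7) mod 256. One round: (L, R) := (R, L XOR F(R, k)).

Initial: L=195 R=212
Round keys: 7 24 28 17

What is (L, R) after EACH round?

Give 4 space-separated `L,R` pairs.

Round 1 (k=7): L=212 R=16
Round 2 (k=24): L=16 R=83
Round 3 (k=28): L=83 R=11
Round 4 (k=17): L=11 R=145

Answer: 212,16 16,83 83,11 11,145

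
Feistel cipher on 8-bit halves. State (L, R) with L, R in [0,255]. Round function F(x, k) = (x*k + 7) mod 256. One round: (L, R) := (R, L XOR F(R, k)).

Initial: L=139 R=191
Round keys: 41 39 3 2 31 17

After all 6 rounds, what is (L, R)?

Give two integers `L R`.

Round 1 (k=41): L=191 R=21
Round 2 (k=39): L=21 R=133
Round 3 (k=3): L=133 R=131
Round 4 (k=2): L=131 R=136
Round 5 (k=31): L=136 R=252
Round 6 (k=17): L=252 R=75

Answer: 252 75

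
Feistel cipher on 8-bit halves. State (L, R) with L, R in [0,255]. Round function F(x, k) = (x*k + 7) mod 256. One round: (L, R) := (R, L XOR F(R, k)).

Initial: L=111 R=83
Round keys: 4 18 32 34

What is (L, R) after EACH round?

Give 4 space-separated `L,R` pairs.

Answer: 83,60 60,108 108,187 187,177

Derivation:
Round 1 (k=4): L=83 R=60
Round 2 (k=18): L=60 R=108
Round 3 (k=32): L=108 R=187
Round 4 (k=34): L=187 R=177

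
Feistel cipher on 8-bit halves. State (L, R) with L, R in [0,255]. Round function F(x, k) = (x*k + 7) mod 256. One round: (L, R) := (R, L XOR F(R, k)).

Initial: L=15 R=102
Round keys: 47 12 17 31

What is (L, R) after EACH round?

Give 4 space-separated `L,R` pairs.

Round 1 (k=47): L=102 R=206
Round 2 (k=12): L=206 R=201
Round 3 (k=17): L=201 R=174
Round 4 (k=31): L=174 R=208

Answer: 102,206 206,201 201,174 174,208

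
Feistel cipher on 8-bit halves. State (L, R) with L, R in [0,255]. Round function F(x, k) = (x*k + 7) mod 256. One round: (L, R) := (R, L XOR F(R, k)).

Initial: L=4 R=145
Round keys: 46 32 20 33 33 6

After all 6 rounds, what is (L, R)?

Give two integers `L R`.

Round 1 (k=46): L=145 R=17
Round 2 (k=32): L=17 R=182
Round 3 (k=20): L=182 R=46
Round 4 (k=33): L=46 R=67
Round 5 (k=33): L=67 R=132
Round 6 (k=6): L=132 R=92

Answer: 132 92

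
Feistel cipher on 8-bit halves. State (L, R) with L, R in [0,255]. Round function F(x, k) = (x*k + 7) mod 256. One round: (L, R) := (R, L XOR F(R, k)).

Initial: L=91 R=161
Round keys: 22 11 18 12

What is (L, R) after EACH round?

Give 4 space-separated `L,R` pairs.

Round 1 (k=22): L=161 R=134
Round 2 (k=11): L=134 R=104
Round 3 (k=18): L=104 R=209
Round 4 (k=12): L=209 R=187

Answer: 161,134 134,104 104,209 209,187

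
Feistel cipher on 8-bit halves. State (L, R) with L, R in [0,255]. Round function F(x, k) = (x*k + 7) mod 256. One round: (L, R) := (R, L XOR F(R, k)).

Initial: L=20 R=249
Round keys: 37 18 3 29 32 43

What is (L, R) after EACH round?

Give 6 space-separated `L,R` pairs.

Answer: 249,16 16,222 222,177 177,202 202,246 246,147

Derivation:
Round 1 (k=37): L=249 R=16
Round 2 (k=18): L=16 R=222
Round 3 (k=3): L=222 R=177
Round 4 (k=29): L=177 R=202
Round 5 (k=32): L=202 R=246
Round 6 (k=43): L=246 R=147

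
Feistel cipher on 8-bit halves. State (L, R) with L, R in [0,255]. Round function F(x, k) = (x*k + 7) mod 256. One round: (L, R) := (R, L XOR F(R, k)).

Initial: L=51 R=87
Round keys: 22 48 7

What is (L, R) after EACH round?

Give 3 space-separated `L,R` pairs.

Answer: 87,178 178,48 48,229

Derivation:
Round 1 (k=22): L=87 R=178
Round 2 (k=48): L=178 R=48
Round 3 (k=7): L=48 R=229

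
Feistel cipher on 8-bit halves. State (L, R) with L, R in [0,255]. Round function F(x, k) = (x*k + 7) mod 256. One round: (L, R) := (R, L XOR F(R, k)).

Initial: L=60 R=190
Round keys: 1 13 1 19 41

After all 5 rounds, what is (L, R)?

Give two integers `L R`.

Answer: 181 228

Derivation:
Round 1 (k=1): L=190 R=249
Round 2 (k=13): L=249 R=18
Round 3 (k=1): L=18 R=224
Round 4 (k=19): L=224 R=181
Round 5 (k=41): L=181 R=228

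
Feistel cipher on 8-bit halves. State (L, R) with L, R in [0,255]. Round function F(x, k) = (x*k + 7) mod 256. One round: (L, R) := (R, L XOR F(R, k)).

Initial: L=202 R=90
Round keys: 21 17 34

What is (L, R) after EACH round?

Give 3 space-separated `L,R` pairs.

Round 1 (k=21): L=90 R=163
Round 2 (k=17): L=163 R=128
Round 3 (k=34): L=128 R=164

Answer: 90,163 163,128 128,164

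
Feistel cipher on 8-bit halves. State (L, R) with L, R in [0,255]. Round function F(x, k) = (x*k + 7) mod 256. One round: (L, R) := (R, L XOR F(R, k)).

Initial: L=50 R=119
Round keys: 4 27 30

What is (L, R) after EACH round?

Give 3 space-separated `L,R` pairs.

Answer: 119,209 209,101 101,12

Derivation:
Round 1 (k=4): L=119 R=209
Round 2 (k=27): L=209 R=101
Round 3 (k=30): L=101 R=12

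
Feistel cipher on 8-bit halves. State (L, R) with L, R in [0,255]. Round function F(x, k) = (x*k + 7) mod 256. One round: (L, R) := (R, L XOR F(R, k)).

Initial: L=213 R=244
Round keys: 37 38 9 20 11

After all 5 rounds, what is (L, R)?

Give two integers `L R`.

Round 1 (k=37): L=244 R=158
Round 2 (k=38): L=158 R=143
Round 3 (k=9): L=143 R=144
Round 4 (k=20): L=144 R=200
Round 5 (k=11): L=200 R=15

Answer: 200 15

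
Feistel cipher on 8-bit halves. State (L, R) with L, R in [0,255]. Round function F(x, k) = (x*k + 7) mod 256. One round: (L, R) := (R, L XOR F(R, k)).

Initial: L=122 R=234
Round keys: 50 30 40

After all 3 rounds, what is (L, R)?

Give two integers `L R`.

Round 1 (k=50): L=234 R=193
Round 2 (k=30): L=193 R=79
Round 3 (k=40): L=79 R=158

Answer: 79 158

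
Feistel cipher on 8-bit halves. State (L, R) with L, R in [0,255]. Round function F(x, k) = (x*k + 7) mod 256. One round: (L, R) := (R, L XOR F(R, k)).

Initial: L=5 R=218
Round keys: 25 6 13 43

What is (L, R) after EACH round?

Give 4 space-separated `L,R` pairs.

Round 1 (k=25): L=218 R=84
Round 2 (k=6): L=84 R=37
Round 3 (k=13): L=37 R=188
Round 4 (k=43): L=188 R=190

Answer: 218,84 84,37 37,188 188,190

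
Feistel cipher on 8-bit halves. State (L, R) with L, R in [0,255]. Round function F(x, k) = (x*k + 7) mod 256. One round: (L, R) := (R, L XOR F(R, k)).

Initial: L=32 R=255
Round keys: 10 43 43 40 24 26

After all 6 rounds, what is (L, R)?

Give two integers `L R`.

Answer: 48 33

Derivation:
Round 1 (k=10): L=255 R=221
Round 2 (k=43): L=221 R=217
Round 3 (k=43): L=217 R=167
Round 4 (k=40): L=167 R=198
Round 5 (k=24): L=198 R=48
Round 6 (k=26): L=48 R=33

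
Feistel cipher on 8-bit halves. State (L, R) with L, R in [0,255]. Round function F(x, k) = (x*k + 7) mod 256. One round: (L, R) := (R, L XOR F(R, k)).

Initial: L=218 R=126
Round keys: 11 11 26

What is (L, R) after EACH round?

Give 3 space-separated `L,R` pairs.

Answer: 126,171 171,30 30,184

Derivation:
Round 1 (k=11): L=126 R=171
Round 2 (k=11): L=171 R=30
Round 3 (k=26): L=30 R=184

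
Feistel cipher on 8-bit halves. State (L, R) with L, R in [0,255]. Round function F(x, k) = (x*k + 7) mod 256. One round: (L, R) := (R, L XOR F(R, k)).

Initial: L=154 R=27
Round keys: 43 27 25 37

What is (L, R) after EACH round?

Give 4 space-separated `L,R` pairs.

Answer: 27,10 10,14 14,111 111,28

Derivation:
Round 1 (k=43): L=27 R=10
Round 2 (k=27): L=10 R=14
Round 3 (k=25): L=14 R=111
Round 4 (k=37): L=111 R=28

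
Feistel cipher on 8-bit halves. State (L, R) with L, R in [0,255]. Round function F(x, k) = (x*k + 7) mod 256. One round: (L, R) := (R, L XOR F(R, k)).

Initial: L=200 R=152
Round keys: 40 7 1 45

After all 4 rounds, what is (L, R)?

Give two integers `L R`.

Round 1 (k=40): L=152 R=15
Round 2 (k=7): L=15 R=232
Round 3 (k=1): L=232 R=224
Round 4 (k=45): L=224 R=143

Answer: 224 143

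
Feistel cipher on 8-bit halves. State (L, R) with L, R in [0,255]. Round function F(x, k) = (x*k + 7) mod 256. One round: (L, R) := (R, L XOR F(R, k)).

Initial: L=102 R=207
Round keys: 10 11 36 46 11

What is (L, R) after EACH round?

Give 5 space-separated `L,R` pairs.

Answer: 207,123 123,159 159,24 24,200 200,135

Derivation:
Round 1 (k=10): L=207 R=123
Round 2 (k=11): L=123 R=159
Round 3 (k=36): L=159 R=24
Round 4 (k=46): L=24 R=200
Round 5 (k=11): L=200 R=135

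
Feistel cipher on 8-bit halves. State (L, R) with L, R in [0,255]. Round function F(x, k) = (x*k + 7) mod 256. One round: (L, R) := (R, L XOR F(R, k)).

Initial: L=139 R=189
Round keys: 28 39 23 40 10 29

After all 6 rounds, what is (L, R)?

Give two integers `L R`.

Round 1 (k=28): L=189 R=56
Round 2 (k=39): L=56 R=50
Round 3 (k=23): L=50 R=189
Round 4 (k=40): L=189 R=189
Round 5 (k=10): L=189 R=212
Round 6 (k=29): L=212 R=182

Answer: 212 182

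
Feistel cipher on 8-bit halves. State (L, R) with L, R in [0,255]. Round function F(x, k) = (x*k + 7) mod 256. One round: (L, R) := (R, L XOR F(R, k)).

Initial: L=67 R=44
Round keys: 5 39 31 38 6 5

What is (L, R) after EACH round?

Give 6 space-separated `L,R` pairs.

Round 1 (k=5): L=44 R=160
Round 2 (k=39): L=160 R=75
Round 3 (k=31): L=75 R=188
Round 4 (k=38): L=188 R=164
Round 5 (k=6): L=164 R=99
Round 6 (k=5): L=99 R=82

Answer: 44,160 160,75 75,188 188,164 164,99 99,82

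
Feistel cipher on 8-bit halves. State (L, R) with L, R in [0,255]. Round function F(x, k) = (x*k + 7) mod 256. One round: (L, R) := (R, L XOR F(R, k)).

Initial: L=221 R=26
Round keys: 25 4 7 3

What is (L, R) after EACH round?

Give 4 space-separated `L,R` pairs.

Answer: 26,76 76,45 45,14 14,28

Derivation:
Round 1 (k=25): L=26 R=76
Round 2 (k=4): L=76 R=45
Round 3 (k=7): L=45 R=14
Round 4 (k=3): L=14 R=28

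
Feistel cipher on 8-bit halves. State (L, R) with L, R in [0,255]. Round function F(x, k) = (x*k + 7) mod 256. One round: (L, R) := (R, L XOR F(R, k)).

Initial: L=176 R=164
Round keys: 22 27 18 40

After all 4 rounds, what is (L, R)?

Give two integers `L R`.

Round 1 (k=22): L=164 R=175
Round 2 (k=27): L=175 R=216
Round 3 (k=18): L=216 R=152
Round 4 (k=40): L=152 R=31

Answer: 152 31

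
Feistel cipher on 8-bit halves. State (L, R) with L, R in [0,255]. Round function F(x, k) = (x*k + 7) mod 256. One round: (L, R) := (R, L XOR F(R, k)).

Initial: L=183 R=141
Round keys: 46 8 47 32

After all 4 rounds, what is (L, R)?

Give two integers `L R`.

Round 1 (k=46): L=141 R=234
Round 2 (k=8): L=234 R=218
Round 3 (k=47): L=218 R=231
Round 4 (k=32): L=231 R=61

Answer: 231 61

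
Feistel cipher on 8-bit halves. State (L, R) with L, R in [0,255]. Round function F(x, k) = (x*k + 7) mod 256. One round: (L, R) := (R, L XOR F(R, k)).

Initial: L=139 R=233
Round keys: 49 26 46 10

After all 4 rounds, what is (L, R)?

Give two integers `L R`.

Answer: 4 163

Derivation:
Round 1 (k=49): L=233 R=43
Round 2 (k=26): L=43 R=140
Round 3 (k=46): L=140 R=4
Round 4 (k=10): L=4 R=163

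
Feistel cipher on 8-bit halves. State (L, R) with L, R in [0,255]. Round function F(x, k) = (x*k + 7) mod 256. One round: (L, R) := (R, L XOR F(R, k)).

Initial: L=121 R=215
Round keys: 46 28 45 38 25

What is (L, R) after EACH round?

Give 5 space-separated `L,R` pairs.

Round 1 (k=46): L=215 R=208
Round 2 (k=28): L=208 R=16
Round 3 (k=45): L=16 R=7
Round 4 (k=38): L=7 R=1
Round 5 (k=25): L=1 R=39

Answer: 215,208 208,16 16,7 7,1 1,39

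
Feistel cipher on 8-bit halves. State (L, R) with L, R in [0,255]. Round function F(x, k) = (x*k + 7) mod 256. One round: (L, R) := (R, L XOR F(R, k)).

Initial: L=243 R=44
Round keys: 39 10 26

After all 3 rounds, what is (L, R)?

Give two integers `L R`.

Round 1 (k=39): L=44 R=72
Round 2 (k=10): L=72 R=251
Round 3 (k=26): L=251 R=205

Answer: 251 205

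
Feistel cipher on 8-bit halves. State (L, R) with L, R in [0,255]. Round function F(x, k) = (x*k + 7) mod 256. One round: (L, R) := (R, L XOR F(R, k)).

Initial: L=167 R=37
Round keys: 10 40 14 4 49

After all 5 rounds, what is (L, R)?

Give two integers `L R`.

Round 1 (k=10): L=37 R=222
Round 2 (k=40): L=222 R=146
Round 3 (k=14): L=146 R=221
Round 4 (k=4): L=221 R=233
Round 5 (k=49): L=233 R=125

Answer: 233 125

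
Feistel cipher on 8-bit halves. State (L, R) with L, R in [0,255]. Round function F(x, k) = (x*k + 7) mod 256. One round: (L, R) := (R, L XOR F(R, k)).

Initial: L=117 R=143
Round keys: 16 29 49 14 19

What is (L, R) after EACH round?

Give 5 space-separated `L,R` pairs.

Round 1 (k=16): L=143 R=130
Round 2 (k=29): L=130 R=78
Round 3 (k=49): L=78 R=119
Round 4 (k=14): L=119 R=199
Round 5 (k=19): L=199 R=187

Answer: 143,130 130,78 78,119 119,199 199,187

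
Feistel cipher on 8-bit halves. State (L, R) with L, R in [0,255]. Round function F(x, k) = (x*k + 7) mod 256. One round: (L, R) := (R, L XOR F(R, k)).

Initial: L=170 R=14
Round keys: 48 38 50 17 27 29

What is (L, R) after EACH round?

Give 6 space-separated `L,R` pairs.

Round 1 (k=48): L=14 R=13
Round 2 (k=38): L=13 R=251
Round 3 (k=50): L=251 R=0
Round 4 (k=17): L=0 R=252
Round 5 (k=27): L=252 R=155
Round 6 (k=29): L=155 R=106

Answer: 14,13 13,251 251,0 0,252 252,155 155,106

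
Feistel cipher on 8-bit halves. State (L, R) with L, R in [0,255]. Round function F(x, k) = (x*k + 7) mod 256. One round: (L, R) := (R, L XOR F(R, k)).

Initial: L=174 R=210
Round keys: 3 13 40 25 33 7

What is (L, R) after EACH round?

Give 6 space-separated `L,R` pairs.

Answer: 210,211 211,108 108,52 52,119 119,106 106,154

Derivation:
Round 1 (k=3): L=210 R=211
Round 2 (k=13): L=211 R=108
Round 3 (k=40): L=108 R=52
Round 4 (k=25): L=52 R=119
Round 5 (k=33): L=119 R=106
Round 6 (k=7): L=106 R=154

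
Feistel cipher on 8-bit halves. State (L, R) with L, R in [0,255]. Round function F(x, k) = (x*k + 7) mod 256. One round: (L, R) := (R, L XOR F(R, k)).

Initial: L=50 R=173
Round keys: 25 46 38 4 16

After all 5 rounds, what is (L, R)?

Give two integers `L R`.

Round 1 (k=25): L=173 R=222
Round 2 (k=46): L=222 R=70
Round 3 (k=38): L=70 R=181
Round 4 (k=4): L=181 R=157
Round 5 (k=16): L=157 R=98

Answer: 157 98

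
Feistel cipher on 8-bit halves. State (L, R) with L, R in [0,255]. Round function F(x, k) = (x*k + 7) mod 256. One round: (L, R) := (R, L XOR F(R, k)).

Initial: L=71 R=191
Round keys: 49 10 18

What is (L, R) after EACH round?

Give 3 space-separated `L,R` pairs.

Round 1 (k=49): L=191 R=209
Round 2 (k=10): L=209 R=142
Round 3 (k=18): L=142 R=210

Answer: 191,209 209,142 142,210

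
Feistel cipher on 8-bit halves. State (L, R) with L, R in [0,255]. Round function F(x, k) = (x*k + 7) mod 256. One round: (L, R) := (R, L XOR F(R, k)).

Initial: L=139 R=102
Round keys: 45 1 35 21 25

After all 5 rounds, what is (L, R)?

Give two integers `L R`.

Round 1 (k=45): L=102 R=126
Round 2 (k=1): L=126 R=227
Round 3 (k=35): L=227 R=110
Round 4 (k=21): L=110 R=238
Round 5 (k=25): L=238 R=43

Answer: 238 43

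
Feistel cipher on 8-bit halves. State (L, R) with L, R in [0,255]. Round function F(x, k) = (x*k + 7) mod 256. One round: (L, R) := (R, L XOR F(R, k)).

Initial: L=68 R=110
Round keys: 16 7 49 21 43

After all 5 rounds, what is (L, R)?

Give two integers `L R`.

Round 1 (k=16): L=110 R=163
Round 2 (k=7): L=163 R=18
Round 3 (k=49): L=18 R=218
Round 4 (k=21): L=218 R=251
Round 5 (k=43): L=251 R=234

Answer: 251 234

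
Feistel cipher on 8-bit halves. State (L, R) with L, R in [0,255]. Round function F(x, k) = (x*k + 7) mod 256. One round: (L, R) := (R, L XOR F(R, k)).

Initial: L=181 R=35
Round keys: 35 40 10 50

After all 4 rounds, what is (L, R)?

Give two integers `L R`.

Answer: 90 119

Derivation:
Round 1 (k=35): L=35 R=101
Round 2 (k=40): L=101 R=236
Round 3 (k=10): L=236 R=90
Round 4 (k=50): L=90 R=119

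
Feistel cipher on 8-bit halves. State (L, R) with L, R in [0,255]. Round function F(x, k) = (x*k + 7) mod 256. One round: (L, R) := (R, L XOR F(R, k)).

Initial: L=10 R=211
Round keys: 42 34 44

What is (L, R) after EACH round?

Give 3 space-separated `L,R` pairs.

Round 1 (k=42): L=211 R=175
Round 2 (k=34): L=175 R=150
Round 3 (k=44): L=150 R=96

Answer: 211,175 175,150 150,96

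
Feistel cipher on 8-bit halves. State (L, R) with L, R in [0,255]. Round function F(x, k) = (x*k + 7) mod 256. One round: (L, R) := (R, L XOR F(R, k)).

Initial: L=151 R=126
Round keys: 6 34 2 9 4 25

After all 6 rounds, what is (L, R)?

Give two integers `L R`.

Round 1 (k=6): L=126 R=108
Round 2 (k=34): L=108 R=33
Round 3 (k=2): L=33 R=37
Round 4 (k=9): L=37 R=117
Round 5 (k=4): L=117 R=254
Round 6 (k=25): L=254 R=160

Answer: 254 160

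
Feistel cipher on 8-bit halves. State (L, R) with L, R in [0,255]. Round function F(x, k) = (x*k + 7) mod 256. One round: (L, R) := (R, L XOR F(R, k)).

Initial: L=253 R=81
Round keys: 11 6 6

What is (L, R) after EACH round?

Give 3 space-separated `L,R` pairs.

Answer: 81,127 127,80 80,152

Derivation:
Round 1 (k=11): L=81 R=127
Round 2 (k=6): L=127 R=80
Round 3 (k=6): L=80 R=152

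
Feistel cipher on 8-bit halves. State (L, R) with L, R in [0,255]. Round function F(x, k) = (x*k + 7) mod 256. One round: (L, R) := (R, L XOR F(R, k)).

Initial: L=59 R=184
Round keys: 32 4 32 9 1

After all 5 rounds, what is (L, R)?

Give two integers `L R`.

Answer: 245 39

Derivation:
Round 1 (k=32): L=184 R=60
Round 2 (k=4): L=60 R=79
Round 3 (k=32): L=79 R=219
Round 4 (k=9): L=219 R=245
Round 5 (k=1): L=245 R=39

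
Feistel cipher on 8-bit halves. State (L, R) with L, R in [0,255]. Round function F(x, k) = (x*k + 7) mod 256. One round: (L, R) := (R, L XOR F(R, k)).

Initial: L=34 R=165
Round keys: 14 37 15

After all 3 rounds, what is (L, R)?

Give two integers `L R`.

Answer: 119 47

Derivation:
Round 1 (k=14): L=165 R=47
Round 2 (k=37): L=47 R=119
Round 3 (k=15): L=119 R=47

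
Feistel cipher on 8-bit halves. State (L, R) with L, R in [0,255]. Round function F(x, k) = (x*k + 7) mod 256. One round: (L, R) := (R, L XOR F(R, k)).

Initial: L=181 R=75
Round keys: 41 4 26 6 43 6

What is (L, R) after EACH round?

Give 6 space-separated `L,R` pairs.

Round 1 (k=41): L=75 R=191
Round 2 (k=4): L=191 R=72
Round 3 (k=26): L=72 R=232
Round 4 (k=6): L=232 R=63
Round 5 (k=43): L=63 R=116
Round 6 (k=6): L=116 R=128

Answer: 75,191 191,72 72,232 232,63 63,116 116,128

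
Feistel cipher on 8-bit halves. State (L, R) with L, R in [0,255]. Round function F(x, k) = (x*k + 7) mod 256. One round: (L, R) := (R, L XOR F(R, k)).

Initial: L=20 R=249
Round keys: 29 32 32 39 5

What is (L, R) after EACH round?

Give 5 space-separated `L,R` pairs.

Answer: 249,40 40,254 254,239 239,142 142,34

Derivation:
Round 1 (k=29): L=249 R=40
Round 2 (k=32): L=40 R=254
Round 3 (k=32): L=254 R=239
Round 4 (k=39): L=239 R=142
Round 5 (k=5): L=142 R=34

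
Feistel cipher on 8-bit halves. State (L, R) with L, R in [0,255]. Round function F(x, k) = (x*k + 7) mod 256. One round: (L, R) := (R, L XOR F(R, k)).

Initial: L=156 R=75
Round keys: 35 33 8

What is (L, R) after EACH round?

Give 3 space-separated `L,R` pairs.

Round 1 (k=35): L=75 R=212
Round 2 (k=33): L=212 R=16
Round 3 (k=8): L=16 R=83

Answer: 75,212 212,16 16,83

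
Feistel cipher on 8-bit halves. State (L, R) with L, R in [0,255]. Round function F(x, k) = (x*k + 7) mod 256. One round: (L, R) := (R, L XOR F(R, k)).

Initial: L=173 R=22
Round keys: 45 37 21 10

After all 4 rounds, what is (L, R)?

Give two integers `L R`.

Round 1 (k=45): L=22 R=72
Round 2 (k=37): L=72 R=121
Round 3 (k=21): L=121 R=188
Round 4 (k=10): L=188 R=38

Answer: 188 38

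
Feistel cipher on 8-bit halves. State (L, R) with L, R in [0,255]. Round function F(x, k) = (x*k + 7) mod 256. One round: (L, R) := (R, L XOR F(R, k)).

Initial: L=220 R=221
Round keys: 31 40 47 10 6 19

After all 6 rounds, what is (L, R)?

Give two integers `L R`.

Round 1 (k=31): L=221 R=22
Round 2 (k=40): L=22 R=170
Round 3 (k=47): L=170 R=43
Round 4 (k=10): L=43 R=31
Round 5 (k=6): L=31 R=234
Round 6 (k=19): L=234 R=122

Answer: 234 122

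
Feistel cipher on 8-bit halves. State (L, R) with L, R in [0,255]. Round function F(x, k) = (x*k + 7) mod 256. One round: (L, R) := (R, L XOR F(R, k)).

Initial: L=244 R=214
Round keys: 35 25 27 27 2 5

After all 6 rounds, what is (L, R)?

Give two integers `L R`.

Round 1 (k=35): L=214 R=189
Round 2 (k=25): L=189 R=170
Round 3 (k=27): L=170 R=72
Round 4 (k=27): L=72 R=53
Round 5 (k=2): L=53 R=57
Round 6 (k=5): L=57 R=17

Answer: 57 17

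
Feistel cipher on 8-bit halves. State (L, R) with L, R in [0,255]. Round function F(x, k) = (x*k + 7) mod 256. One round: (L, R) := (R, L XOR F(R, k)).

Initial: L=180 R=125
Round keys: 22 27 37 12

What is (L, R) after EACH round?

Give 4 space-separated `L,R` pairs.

Answer: 125,113 113,143 143,195 195,164

Derivation:
Round 1 (k=22): L=125 R=113
Round 2 (k=27): L=113 R=143
Round 3 (k=37): L=143 R=195
Round 4 (k=12): L=195 R=164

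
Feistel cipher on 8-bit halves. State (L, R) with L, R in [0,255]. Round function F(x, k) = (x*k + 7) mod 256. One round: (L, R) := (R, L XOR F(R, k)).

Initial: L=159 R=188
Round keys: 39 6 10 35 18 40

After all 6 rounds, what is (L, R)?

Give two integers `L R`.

Round 1 (k=39): L=188 R=52
Round 2 (k=6): L=52 R=131
Round 3 (k=10): L=131 R=17
Round 4 (k=35): L=17 R=217
Round 5 (k=18): L=217 R=88
Round 6 (k=40): L=88 R=30

Answer: 88 30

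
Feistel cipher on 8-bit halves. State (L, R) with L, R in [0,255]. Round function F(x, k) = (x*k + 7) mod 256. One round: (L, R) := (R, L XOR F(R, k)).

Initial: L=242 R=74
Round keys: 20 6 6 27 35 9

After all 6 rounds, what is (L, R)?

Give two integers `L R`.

Round 1 (k=20): L=74 R=61
Round 2 (k=6): L=61 R=63
Round 3 (k=6): L=63 R=188
Round 4 (k=27): L=188 R=228
Round 5 (k=35): L=228 R=143
Round 6 (k=9): L=143 R=234

Answer: 143 234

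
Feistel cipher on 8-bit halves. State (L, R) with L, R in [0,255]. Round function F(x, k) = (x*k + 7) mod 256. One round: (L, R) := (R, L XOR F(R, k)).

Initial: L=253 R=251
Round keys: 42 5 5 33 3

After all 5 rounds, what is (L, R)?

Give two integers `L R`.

Answer: 30 194

Derivation:
Round 1 (k=42): L=251 R=200
Round 2 (k=5): L=200 R=20
Round 3 (k=5): L=20 R=163
Round 4 (k=33): L=163 R=30
Round 5 (k=3): L=30 R=194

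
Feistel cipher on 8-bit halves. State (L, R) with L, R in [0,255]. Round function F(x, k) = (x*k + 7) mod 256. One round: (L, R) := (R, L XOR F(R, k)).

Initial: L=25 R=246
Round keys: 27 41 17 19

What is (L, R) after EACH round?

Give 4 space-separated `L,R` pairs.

Answer: 246,224 224,17 17,200 200,206

Derivation:
Round 1 (k=27): L=246 R=224
Round 2 (k=41): L=224 R=17
Round 3 (k=17): L=17 R=200
Round 4 (k=19): L=200 R=206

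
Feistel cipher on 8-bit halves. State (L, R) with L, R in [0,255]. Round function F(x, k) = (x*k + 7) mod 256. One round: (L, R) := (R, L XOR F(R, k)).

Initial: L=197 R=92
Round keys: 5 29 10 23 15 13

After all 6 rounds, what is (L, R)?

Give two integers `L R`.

Round 1 (k=5): L=92 R=22
Round 2 (k=29): L=22 R=217
Round 3 (k=10): L=217 R=151
Round 4 (k=23): L=151 R=65
Round 5 (k=15): L=65 R=65
Round 6 (k=13): L=65 R=21

Answer: 65 21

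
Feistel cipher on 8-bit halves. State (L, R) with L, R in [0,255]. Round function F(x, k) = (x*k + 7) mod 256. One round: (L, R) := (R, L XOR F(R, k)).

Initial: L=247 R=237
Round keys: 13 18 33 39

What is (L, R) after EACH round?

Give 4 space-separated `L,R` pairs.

Answer: 237,231 231,168 168,72 72,87

Derivation:
Round 1 (k=13): L=237 R=231
Round 2 (k=18): L=231 R=168
Round 3 (k=33): L=168 R=72
Round 4 (k=39): L=72 R=87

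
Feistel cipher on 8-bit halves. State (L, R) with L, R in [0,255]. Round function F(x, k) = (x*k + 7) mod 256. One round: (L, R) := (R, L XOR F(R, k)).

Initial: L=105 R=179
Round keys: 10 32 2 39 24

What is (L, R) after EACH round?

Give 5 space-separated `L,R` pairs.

Answer: 179,108 108,52 52,3 3,72 72,196

Derivation:
Round 1 (k=10): L=179 R=108
Round 2 (k=32): L=108 R=52
Round 3 (k=2): L=52 R=3
Round 4 (k=39): L=3 R=72
Round 5 (k=24): L=72 R=196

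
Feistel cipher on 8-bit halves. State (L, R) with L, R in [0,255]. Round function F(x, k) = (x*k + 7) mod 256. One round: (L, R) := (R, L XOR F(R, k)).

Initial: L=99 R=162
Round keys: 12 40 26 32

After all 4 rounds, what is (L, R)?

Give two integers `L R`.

Round 1 (k=12): L=162 R=252
Round 2 (k=40): L=252 R=197
Round 3 (k=26): L=197 R=245
Round 4 (k=32): L=245 R=98

Answer: 245 98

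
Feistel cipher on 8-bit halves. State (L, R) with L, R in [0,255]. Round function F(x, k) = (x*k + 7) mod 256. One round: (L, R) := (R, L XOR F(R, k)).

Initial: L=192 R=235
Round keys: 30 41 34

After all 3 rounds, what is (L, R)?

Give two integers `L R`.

Round 1 (k=30): L=235 R=81
Round 2 (k=41): L=81 R=235
Round 3 (k=34): L=235 R=108

Answer: 235 108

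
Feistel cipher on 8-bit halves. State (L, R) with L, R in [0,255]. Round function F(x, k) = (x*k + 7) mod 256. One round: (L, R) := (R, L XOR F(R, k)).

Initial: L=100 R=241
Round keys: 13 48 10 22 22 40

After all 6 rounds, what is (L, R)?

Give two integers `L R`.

Round 1 (k=13): L=241 R=32
Round 2 (k=48): L=32 R=246
Round 3 (k=10): L=246 R=131
Round 4 (k=22): L=131 R=191
Round 5 (k=22): L=191 R=242
Round 6 (k=40): L=242 R=104

Answer: 242 104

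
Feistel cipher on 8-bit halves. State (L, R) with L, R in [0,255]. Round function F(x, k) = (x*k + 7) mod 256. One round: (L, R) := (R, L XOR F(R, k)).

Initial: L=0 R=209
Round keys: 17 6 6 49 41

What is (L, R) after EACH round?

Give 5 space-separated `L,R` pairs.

Round 1 (k=17): L=209 R=232
Round 2 (k=6): L=232 R=166
Round 3 (k=6): L=166 R=3
Round 4 (k=49): L=3 R=60
Round 5 (k=41): L=60 R=160

Answer: 209,232 232,166 166,3 3,60 60,160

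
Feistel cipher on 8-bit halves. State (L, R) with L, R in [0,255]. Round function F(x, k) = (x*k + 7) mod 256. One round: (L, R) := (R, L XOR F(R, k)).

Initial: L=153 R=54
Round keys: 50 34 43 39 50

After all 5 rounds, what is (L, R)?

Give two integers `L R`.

Answer: 102 175

Derivation:
Round 1 (k=50): L=54 R=10
Round 2 (k=34): L=10 R=109
Round 3 (k=43): L=109 R=92
Round 4 (k=39): L=92 R=102
Round 5 (k=50): L=102 R=175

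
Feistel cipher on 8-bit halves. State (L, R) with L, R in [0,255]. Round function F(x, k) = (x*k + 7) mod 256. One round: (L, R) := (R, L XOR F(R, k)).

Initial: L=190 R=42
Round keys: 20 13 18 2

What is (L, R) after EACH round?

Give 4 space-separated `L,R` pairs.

Answer: 42,241 241,110 110,50 50,5

Derivation:
Round 1 (k=20): L=42 R=241
Round 2 (k=13): L=241 R=110
Round 3 (k=18): L=110 R=50
Round 4 (k=2): L=50 R=5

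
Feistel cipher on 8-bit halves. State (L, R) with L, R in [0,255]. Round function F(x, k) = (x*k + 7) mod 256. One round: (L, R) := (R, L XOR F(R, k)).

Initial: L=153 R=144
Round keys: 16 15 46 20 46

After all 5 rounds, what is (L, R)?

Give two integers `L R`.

Answer: 250 104

Derivation:
Round 1 (k=16): L=144 R=158
Round 2 (k=15): L=158 R=217
Round 3 (k=46): L=217 R=155
Round 4 (k=20): L=155 R=250
Round 5 (k=46): L=250 R=104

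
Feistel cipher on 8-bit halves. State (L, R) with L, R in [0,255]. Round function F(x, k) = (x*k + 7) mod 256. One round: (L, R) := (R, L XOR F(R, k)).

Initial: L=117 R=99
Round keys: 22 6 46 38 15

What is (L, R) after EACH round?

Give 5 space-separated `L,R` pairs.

Round 1 (k=22): L=99 R=252
Round 2 (k=6): L=252 R=140
Round 3 (k=46): L=140 R=211
Round 4 (k=38): L=211 R=213
Round 5 (k=15): L=213 R=81

Answer: 99,252 252,140 140,211 211,213 213,81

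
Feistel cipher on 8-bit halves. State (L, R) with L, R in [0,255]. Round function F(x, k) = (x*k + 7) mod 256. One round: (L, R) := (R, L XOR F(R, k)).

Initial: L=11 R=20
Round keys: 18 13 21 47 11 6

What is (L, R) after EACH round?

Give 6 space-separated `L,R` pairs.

Round 1 (k=18): L=20 R=100
Round 2 (k=13): L=100 R=15
Round 3 (k=21): L=15 R=38
Round 4 (k=47): L=38 R=14
Round 5 (k=11): L=14 R=135
Round 6 (k=6): L=135 R=63

Answer: 20,100 100,15 15,38 38,14 14,135 135,63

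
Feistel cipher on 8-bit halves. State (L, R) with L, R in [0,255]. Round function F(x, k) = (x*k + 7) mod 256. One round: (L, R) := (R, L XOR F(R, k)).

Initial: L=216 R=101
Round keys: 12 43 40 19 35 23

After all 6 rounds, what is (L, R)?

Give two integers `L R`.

Answer: 189 180

Derivation:
Round 1 (k=12): L=101 R=27
Round 2 (k=43): L=27 R=245
Round 3 (k=40): L=245 R=84
Round 4 (k=19): L=84 R=182
Round 5 (k=35): L=182 R=189
Round 6 (k=23): L=189 R=180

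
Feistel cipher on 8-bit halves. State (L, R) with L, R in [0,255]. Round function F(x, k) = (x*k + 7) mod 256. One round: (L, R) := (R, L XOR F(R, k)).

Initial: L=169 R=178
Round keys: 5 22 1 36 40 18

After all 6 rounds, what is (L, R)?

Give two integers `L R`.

Answer: 51 79

Derivation:
Round 1 (k=5): L=178 R=40
Round 2 (k=22): L=40 R=197
Round 3 (k=1): L=197 R=228
Round 4 (k=36): L=228 R=210
Round 5 (k=40): L=210 R=51
Round 6 (k=18): L=51 R=79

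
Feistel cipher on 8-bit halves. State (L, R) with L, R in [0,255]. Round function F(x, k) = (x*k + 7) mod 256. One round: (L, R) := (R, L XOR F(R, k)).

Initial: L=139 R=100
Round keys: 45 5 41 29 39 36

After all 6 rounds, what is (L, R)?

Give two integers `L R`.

Round 1 (k=45): L=100 R=16
Round 2 (k=5): L=16 R=51
Round 3 (k=41): L=51 R=34
Round 4 (k=29): L=34 R=210
Round 5 (k=39): L=210 R=39
Round 6 (k=36): L=39 R=81

Answer: 39 81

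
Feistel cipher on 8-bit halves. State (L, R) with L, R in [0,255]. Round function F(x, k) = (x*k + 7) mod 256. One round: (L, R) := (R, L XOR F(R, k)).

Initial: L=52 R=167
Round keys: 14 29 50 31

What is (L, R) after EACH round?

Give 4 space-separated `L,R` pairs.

Round 1 (k=14): L=167 R=29
Round 2 (k=29): L=29 R=247
Round 3 (k=50): L=247 R=88
Round 4 (k=31): L=88 R=88

Answer: 167,29 29,247 247,88 88,88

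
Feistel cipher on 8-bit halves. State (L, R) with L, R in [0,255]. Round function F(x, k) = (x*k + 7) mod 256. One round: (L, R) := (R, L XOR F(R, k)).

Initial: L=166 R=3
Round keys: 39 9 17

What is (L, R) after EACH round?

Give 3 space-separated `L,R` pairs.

Round 1 (k=39): L=3 R=218
Round 2 (k=9): L=218 R=178
Round 3 (k=17): L=178 R=3

Answer: 3,218 218,178 178,3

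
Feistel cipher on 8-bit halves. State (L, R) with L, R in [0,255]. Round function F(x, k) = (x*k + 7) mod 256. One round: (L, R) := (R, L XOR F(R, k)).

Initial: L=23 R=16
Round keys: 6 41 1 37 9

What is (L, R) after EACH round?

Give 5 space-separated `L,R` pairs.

Round 1 (k=6): L=16 R=112
Round 2 (k=41): L=112 R=231
Round 3 (k=1): L=231 R=158
Round 4 (k=37): L=158 R=58
Round 5 (k=9): L=58 R=143

Answer: 16,112 112,231 231,158 158,58 58,143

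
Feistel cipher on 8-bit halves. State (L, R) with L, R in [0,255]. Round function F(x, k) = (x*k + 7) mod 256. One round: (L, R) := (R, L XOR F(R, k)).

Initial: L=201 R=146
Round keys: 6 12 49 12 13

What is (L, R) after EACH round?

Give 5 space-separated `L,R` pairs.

Round 1 (k=6): L=146 R=186
Round 2 (k=12): L=186 R=45
Round 3 (k=49): L=45 R=30
Round 4 (k=12): L=30 R=66
Round 5 (k=13): L=66 R=127

Answer: 146,186 186,45 45,30 30,66 66,127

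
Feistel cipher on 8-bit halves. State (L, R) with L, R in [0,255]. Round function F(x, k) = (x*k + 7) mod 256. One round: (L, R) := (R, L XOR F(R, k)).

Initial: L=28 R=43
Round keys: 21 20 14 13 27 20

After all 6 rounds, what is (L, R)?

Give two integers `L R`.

Round 1 (k=21): L=43 R=146
Round 2 (k=20): L=146 R=68
Round 3 (k=14): L=68 R=45
Round 4 (k=13): L=45 R=20
Round 5 (k=27): L=20 R=14
Round 6 (k=20): L=14 R=11

Answer: 14 11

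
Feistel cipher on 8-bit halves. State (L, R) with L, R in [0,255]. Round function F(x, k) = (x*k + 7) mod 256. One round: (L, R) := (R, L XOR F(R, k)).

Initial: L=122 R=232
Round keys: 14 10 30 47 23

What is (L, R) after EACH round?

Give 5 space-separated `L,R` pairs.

Round 1 (k=14): L=232 R=205
Round 2 (k=10): L=205 R=225
Round 3 (k=30): L=225 R=168
Round 4 (k=47): L=168 R=62
Round 5 (k=23): L=62 R=49

Answer: 232,205 205,225 225,168 168,62 62,49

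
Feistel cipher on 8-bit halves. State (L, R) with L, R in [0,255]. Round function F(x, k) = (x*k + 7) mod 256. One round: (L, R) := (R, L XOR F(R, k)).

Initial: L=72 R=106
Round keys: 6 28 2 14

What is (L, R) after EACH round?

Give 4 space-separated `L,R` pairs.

Round 1 (k=6): L=106 R=203
Round 2 (k=28): L=203 R=81
Round 3 (k=2): L=81 R=98
Round 4 (k=14): L=98 R=50

Answer: 106,203 203,81 81,98 98,50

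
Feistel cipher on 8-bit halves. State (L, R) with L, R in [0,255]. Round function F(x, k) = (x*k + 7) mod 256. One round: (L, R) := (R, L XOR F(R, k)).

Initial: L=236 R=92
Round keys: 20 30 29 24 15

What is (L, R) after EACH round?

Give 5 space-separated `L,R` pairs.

Round 1 (k=20): L=92 R=219
Round 2 (k=30): L=219 R=237
Round 3 (k=29): L=237 R=59
Round 4 (k=24): L=59 R=98
Round 5 (k=15): L=98 R=254

Answer: 92,219 219,237 237,59 59,98 98,254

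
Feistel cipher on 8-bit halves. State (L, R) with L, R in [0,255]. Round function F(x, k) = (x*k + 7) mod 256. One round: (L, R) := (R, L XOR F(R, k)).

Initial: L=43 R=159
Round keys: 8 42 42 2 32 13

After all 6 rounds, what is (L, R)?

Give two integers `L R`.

Round 1 (k=8): L=159 R=212
Round 2 (k=42): L=212 R=80
Round 3 (k=42): L=80 R=243
Round 4 (k=2): L=243 R=189
Round 5 (k=32): L=189 R=84
Round 6 (k=13): L=84 R=246

Answer: 84 246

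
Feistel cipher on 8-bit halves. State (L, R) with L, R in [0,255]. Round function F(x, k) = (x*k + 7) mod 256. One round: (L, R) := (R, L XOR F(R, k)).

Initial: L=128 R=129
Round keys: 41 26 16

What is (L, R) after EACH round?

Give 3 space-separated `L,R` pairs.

Answer: 129,48 48,102 102,87

Derivation:
Round 1 (k=41): L=129 R=48
Round 2 (k=26): L=48 R=102
Round 3 (k=16): L=102 R=87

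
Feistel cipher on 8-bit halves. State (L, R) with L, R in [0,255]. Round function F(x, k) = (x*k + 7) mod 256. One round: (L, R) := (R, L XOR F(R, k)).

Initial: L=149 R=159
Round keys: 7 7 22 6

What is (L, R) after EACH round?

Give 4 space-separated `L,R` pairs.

Round 1 (k=7): L=159 R=245
Round 2 (k=7): L=245 R=37
Round 3 (k=22): L=37 R=192
Round 4 (k=6): L=192 R=162

Answer: 159,245 245,37 37,192 192,162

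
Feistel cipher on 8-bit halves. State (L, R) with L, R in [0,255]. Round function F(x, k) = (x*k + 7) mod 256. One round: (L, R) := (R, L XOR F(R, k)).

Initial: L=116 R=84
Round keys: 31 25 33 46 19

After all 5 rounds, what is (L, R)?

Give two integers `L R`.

Answer: 233 252

Derivation:
Round 1 (k=31): L=84 R=71
Round 2 (k=25): L=71 R=162
Round 3 (k=33): L=162 R=174
Round 4 (k=46): L=174 R=233
Round 5 (k=19): L=233 R=252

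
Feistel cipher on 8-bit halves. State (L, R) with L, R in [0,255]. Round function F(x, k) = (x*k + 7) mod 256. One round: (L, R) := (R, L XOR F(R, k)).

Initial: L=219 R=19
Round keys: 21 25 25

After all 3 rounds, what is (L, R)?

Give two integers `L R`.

Answer: 159 195

Derivation:
Round 1 (k=21): L=19 R=77
Round 2 (k=25): L=77 R=159
Round 3 (k=25): L=159 R=195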